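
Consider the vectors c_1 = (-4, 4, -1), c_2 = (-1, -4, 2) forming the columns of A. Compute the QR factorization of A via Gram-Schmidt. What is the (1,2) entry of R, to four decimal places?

r_{12} = -2.4371

c_1 = (-4, 4, -1); ‖c_1‖ = 5.7446, so q_1 = (-0.6963, 0.6963, -0.1741).
r_{12} = q_1·c_2 = -2.4371.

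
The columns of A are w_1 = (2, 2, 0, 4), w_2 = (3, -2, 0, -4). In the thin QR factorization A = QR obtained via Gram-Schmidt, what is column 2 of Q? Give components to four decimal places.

q_2 = (0.9129, -0.1826, 0.0000, -0.3651)

q_1 = w_1/‖w_1‖ = (2, 2, 0, 4)/4.8990 = (0.4082, 0.4082, 0.0000, 0.8165).
r_{12} = q_1·w_2 = -2.8577.
u_2 = w_2 + 2.8577·q_1 = (4.1667, -0.8333, 0.0000, -1.6667).
‖u_2‖ = 4.5644, so q_2 = (0.9129, -0.1826, 0.0000, -0.3651).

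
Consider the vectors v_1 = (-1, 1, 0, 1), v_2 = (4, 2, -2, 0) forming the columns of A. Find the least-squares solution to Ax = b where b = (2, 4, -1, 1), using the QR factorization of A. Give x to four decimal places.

e_1 = v_1/‖v_1‖ = (-1, 1, 0, 1)/1.7321 = (-0.5774, 0.5774, 0.0000, 0.5774).
r_{12} = e_1·v_2 = -1.1547.
u_2 = v_2 + 1.1547·e_1 = (3.3333, 2.6667, -2.0000, 0.6667).
‖u_2‖ = 4.7610, so e_2 = (0.7001, 0.5601, -0.4201, 0.1400).
Qᵀb = (1.7321, 4.2008).
Back-substitute: x_2 = 4.2008/4.7610 = 0.8824.
x_1 = (1.7321 + 1.1547·0.8824)/1.7321 = 1.5882.

x = (1.5882, 0.8824)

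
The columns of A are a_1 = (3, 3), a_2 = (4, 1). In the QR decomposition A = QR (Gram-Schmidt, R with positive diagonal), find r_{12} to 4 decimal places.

q_1 = a_1/‖a_1‖ = (3, 3)/4.2426 = (0.7071, 0.7071).
r_{12} = q_1·a_2 = 3.5355.

r_{12} = 3.5355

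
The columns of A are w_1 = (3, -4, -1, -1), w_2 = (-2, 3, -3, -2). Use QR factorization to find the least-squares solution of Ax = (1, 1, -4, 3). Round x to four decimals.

e_1 = w_1/‖w_1‖ = (3, -4, -1, -1)/5.1962 = (0.5774, -0.7698, -0.1925, -0.1925).
r_{12} = e_1·w_2 = -2.5019.
u_2 = w_2 + 2.5019·e_1 = (-0.5556, 1.0741, -3.4815, -2.4815).
‖u_2‖ = 4.4431, so e_2 = (-0.1250, 0.2417, -0.7836, -0.5585).
Qᵀb = (0.0000, 1.5755).
Back-substitute: x_2 = 1.5755/4.4431 = 0.3546.
x_1 = (0.0000 + 2.5019·0.3546)/5.1962 = 0.1707.

x = (0.1707, 0.3546)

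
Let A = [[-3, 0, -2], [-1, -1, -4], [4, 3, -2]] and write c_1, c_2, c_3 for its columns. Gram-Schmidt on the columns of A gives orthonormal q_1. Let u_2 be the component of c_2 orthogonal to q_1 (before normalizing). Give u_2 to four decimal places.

c_1 = (-3, -1, 4); ‖c_1‖ = 5.0990, so q_1 = (-0.5883, -0.1961, 0.7845).
q_1·c_2 = (-0.5883)·0 + (-0.1961)·(-1) + 0.7845·3 = 2.5495.
u_2 = c_2 − 2.5495·q_1 = (1.5000, -0.5000, 1.0000).

u_2 = (1.5000, -0.5000, 1.0000)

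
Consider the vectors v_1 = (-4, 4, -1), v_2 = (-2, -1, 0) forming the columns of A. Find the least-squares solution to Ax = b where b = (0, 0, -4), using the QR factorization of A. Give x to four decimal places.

v_1 = (-4, 4, -1); ‖v_1‖ = 5.7446, so e_1 = (-0.6963, 0.6963, -0.1741).
e_1·v_2 = (-0.6963)·(-2) + 0.6963·(-1) + (-0.1741)·0 = 0.6963.
u_2 = v_2 − 0.6963·e_1 = (-1.5152, -1.4848, 0.1212).
‖u_2‖ = 2.1249, so e_2 = (-0.7130, -0.6988, 0.0570).
Qᵀb = (0.6963, -0.2282).
Back-substitute: x_2 = -0.2282/2.1249 = -0.1074.
x_1 = (0.6963 − 0.6963·(-0.1074))/5.7446 = 0.1342.

x = (0.1342, -0.1074)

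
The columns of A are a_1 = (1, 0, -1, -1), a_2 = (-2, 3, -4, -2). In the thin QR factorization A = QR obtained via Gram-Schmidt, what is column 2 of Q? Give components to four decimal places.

a_1 = (1, 0, -1, -1); ‖a_1‖ = 1.7321, so q_1 = (0.5774, 0.0000, -0.5774, -0.5774).
q_1·a_2 = 0.5774·(-2) + 0.0000·3 + (-0.5774)·(-4) + (-0.5774)·(-2) = 2.3094.
u_2 = a_2 − 2.3094·q_1 = (-3.3333, 3.0000, -2.6667, -0.6667).
‖u_2‖ = 5.2599, so q_2 = (-0.6337, 0.5704, -0.5070, -0.1267).

q_2 = (-0.6337, 0.5704, -0.5070, -0.1267)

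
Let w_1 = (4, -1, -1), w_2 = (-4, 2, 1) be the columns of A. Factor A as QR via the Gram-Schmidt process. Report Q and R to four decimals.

w_1 = (4, -1, -1); ‖w_1‖ = 4.2426, so e_1 = (0.9428, -0.2357, -0.2357).
e_1·w_2 = 0.9428·(-4) + (-0.2357)·2 + (-0.2357)·1 = -4.4783.
u_2 = w_2 + 4.4783·e_1 = (0.2222, 0.9444, -0.0556).
‖u_2‖ = 0.9718, so e_2 = (0.2287, 0.9718, -0.0572).

Q = [[0.9428, 0.2287], [-0.2357, 0.9718], [-0.2357, -0.0572]], R = [[4.2426, -4.4783], [0.0000, 0.9718]]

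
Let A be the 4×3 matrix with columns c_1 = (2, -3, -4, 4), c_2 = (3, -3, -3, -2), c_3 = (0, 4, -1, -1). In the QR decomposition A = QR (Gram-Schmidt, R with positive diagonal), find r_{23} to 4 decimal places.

r_{23} = -0.4033

c_1 = (2, -3, -4, 4); ‖c_1‖ = 6.7082, so q_1 = (0.2981, -0.4472, -0.5963, 0.5963).
q_1·c_2 = 0.2981·3 + (-0.4472)·(-3) + (-0.5963)·(-3) + 0.5963·(-2) = 2.8324.
u_2 = c_2 − 2.8324·q_1 = (2.1556, -1.7333, -1.3111, -3.6889).
‖u_2‖ = 4.7935, so q_2 = (0.4497, -0.3616, -0.2735, -0.7696).
r_{23} = q_2·c_3 = -0.4033.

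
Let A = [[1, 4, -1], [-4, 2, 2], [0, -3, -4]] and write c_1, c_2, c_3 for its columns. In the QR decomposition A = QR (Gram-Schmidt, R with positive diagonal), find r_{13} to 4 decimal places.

q_1 = c_1/‖c_1‖ = (1, -4, 0)/4.1231 = (0.2425, -0.9701, 0.0000).
r_{13} = q_1·c_3 = -2.1828.

r_{13} = -2.1828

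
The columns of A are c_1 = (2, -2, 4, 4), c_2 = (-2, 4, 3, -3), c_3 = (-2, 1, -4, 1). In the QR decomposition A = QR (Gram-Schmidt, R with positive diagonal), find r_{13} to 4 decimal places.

q_1 = c_1/‖c_1‖ = (2, -2, 4, 4)/6.3246 = (0.3162, -0.3162, 0.6325, 0.6325).
r_{13} = q_1·c_3 = -2.8460.

r_{13} = -2.8460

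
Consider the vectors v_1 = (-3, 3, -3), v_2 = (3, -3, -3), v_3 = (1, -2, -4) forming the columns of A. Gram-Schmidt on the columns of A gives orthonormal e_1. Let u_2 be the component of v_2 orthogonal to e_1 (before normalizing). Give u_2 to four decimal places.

v_1 = (-3, 3, -3); ‖v_1‖ = 5.1962, so e_1 = (-0.5774, 0.5774, -0.5774).
e_1·v_2 = (-0.5774)·3 + 0.5774·(-3) + (-0.5774)·(-3) = -1.7321.
u_2 = v_2 + 1.7321·e_1 = (2.0000, -2.0000, -4.0000).

u_2 = (2.0000, -2.0000, -4.0000)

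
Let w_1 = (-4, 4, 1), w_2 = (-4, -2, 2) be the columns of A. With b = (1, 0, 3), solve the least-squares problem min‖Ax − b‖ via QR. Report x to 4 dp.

w_1 = (-4, 4, 1); ‖w_1‖ = 5.7446, so q_1 = (-0.6963, 0.6963, 0.1741).
q_1·w_2 = (-0.6963)·(-4) + 0.6963·(-2) + 0.1741·2 = 1.7408.
u_2 = w_2 − 1.7408·q_1 = (-2.7879, -3.2121, 1.6970).
‖u_2‖ = 4.5793, so q_2 = (-0.6088, -0.7014, 0.3706).
Qᵀb = (-0.1741, 0.5029).
Back-substitute: x_2 = 0.5029/4.5793 = 0.1098.
x_1 = (-0.1741 − 1.7408·0.1098)/5.7446 = -0.0636.

x = (-0.0636, 0.1098)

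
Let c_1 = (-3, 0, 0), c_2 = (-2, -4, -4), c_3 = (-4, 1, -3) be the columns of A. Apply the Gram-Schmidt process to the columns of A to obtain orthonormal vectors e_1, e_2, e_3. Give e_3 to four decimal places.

c_1 = (-3, 0, 0); ‖c_1‖ = 3.0000, so e_1 = (-1.0000, 0.0000, 0.0000).
e_1·c_2 = (-1.0000)·(-2) + 0.0000·(-4) + 0.0000·(-4) = 2.0000.
u_2 = c_2 − 2.0000·e_1 = (0.0000, -4.0000, -4.0000).
‖u_2‖ = 5.6569, so e_2 = (0.0000, -0.7071, -0.7071).
e_1·c_3 = (-1.0000)·(-4) + 0.0000·1 + 0.0000·(-3) = 4.0000; e_2·c_3 = 0.0000·(-4) + (-0.7071)·1 + (-0.7071)·(-3) = 1.4142.
u_3 = c_3 − 4.0000·e_1 − 1.4142·e_2 = (0.0000, 2.0000, -2.0000).
‖u_3‖ = 2.8284, so e_3 = (0.0000, 0.7071, -0.7071).

e_3 = (0.0000, 0.7071, -0.7071)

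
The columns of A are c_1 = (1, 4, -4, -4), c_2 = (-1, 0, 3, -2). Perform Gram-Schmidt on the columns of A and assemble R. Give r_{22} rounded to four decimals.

e_1 = c_1/‖c_1‖ = (1, 4, -4, -4)/7.0000 = (0.1429, 0.5714, -0.5714, -0.5714).
r_{12} = e_1·c_2 = -0.7143.
u_2 = c_2 + 0.7143·e_1 = (-0.8980, 0.4082, 2.5918, -2.4082).
r_{22} = ‖u_2‖ = 3.6728.

r_{22} = 3.6728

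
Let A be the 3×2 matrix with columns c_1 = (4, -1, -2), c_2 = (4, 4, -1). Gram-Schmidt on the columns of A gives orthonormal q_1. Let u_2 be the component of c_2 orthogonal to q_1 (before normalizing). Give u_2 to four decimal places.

u_2 = (1.3333, 4.6667, 0.3333)

q_1 = c_1/‖c_1‖ = (4, -1, -2)/4.5826 = (0.8729, -0.2182, -0.4364).
r_{12} = q_1·c_2 = 3.0551.
u_2 = c_2 − 3.0551·q_1 = (1.3333, 4.6667, 0.3333).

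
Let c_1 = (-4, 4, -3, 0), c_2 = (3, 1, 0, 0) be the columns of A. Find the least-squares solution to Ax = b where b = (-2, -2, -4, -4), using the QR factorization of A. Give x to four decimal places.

c_1 = (-4, 4, -3, 0); ‖c_1‖ = 6.4031, so q_1 = (-0.6247, 0.6247, -0.4685, 0.0000).
q_1·c_2 = (-0.6247)·3 + 0.6247·1 + (-0.4685)·0 + 0.0000·0 = -1.2494.
u_2 = c_2 + 1.2494·q_1 = (2.2195, 1.7805, -0.5854, 0.0000).
‖u_2‖ = 2.9050, so q_2 = (0.7640, 0.6129, -0.2015, 0.0000).
Qᵀb = (1.8741, -1.9479).
Back-substitute: x_2 = -1.9479/2.9050 = -0.6705.
x_1 = (1.8741 + 1.2494·(-0.6705))/6.4031 = 0.1618.

x = (0.1618, -0.6705)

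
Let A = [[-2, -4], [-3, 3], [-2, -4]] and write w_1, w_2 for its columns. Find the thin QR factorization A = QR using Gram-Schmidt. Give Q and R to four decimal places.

Q = [[-0.4851, -0.5145], [-0.7276, 0.6860], [-0.4851, -0.5145]], R = [[4.1231, 1.6977], [0.0000, 6.1739]]

q_1 = w_1/‖w_1‖ = (-2, -3, -2)/4.1231 = (-0.4851, -0.7276, -0.4851).
r_{12} = q_1·w_2 = 1.6977.
u_2 = w_2 − 1.6977·q_1 = (-3.1765, 4.2353, -3.1765).
‖u_2‖ = 6.1739, so q_2 = (-0.5145, 0.6860, -0.5145).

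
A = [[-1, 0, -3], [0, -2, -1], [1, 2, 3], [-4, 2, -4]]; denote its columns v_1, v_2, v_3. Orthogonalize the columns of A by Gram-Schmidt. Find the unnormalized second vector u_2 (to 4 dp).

v_1 = (-1, 0, 1, -4); ‖v_1‖ = 4.2426, so q_1 = (-0.2357, 0.0000, 0.2357, -0.9428).
q_1·v_2 = (-0.2357)·0 + 0.0000·(-2) + 0.2357·2 + (-0.9428)·2 = -1.4142.
u_2 = v_2 + 1.4142·q_1 = (-0.3333, -2.0000, 2.3333, 0.6667).

u_2 = (-0.3333, -2.0000, 2.3333, 0.6667)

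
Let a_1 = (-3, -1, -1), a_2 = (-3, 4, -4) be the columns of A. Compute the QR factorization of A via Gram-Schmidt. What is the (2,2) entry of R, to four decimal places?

a_1 = (-3, -1, -1); ‖a_1‖ = 3.3166, so e_1 = (-0.9045, -0.3015, -0.3015).
e_1·a_2 = (-0.9045)·(-3) + (-0.3015)·4 + (-0.3015)·(-4) = 2.7136.
u_2 = a_2 − 2.7136·e_1 = (-0.5455, 4.8182, -3.1818).
r_{22} = ‖u_2‖ = 5.7997.

r_{22} = 5.7997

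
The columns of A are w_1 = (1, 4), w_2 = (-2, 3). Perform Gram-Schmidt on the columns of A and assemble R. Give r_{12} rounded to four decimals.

r_{12} = 2.4254

e_1 = w_1/‖w_1‖ = (1, 4)/4.1231 = (0.2425, 0.9701).
r_{12} = e_1·w_2 = 2.4254.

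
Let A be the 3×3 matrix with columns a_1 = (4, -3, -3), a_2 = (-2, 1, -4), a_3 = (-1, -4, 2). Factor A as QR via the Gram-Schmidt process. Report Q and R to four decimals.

Q = [[0.6860, -0.4624, -0.5618], [-0.5145, 0.2376, -0.8239], [-0.5145, -0.8542, 0.0749]], R = [[5.8310, 0.1715, 0.3430], [0.0000, 4.5794, -2.1966], [0.0000, 0.0000, 4.0072]]

a_1 = (4, -3, -3); ‖a_1‖ = 5.8310, so e_1 = (0.6860, -0.5145, -0.5145).
e_1·a_2 = 0.6860·(-2) + (-0.5145)·1 + (-0.5145)·(-4) = 0.1715.
u_2 = a_2 − 0.1715·e_1 = (-2.1176, 1.0882, -3.9118).
‖u_2‖ = 4.5794, so e_2 = (-0.4624, 0.2376, -0.8542).
e_1·a_3 = 0.6860·(-1) + (-0.5145)·(-4) + (-0.5145)·2 = 0.3430; e_2·a_3 = (-0.4624)·(-1) + 0.2376·(-4) + (-0.8542)·2 = -2.1966.
u_3 = a_3 − 0.3430·e_1 + 2.1966·e_2 = (-2.2511, -3.3015, 0.3001).
‖u_3‖ = 4.0072, so e_3 = (-0.5618, -0.8239, 0.0749).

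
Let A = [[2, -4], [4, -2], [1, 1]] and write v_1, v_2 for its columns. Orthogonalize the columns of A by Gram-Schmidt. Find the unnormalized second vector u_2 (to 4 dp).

e_1 = v_1/‖v_1‖ = (2, 4, 1)/4.5826 = (0.4364, 0.8729, 0.2182).
r_{12} = e_1·v_2 = -3.2733.
u_2 = v_2 + 3.2733·e_1 = (-2.5714, 0.8571, 1.7143).

u_2 = (-2.5714, 0.8571, 1.7143)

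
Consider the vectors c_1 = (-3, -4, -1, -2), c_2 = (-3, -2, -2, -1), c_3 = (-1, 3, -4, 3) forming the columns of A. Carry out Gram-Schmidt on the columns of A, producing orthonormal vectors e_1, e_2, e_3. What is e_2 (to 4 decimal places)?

e_2 = (-0.4954, 0.4404, -0.7156, 0.2202)

c_1 = (-3, -4, -1, -2); ‖c_1‖ = 5.4772, so e_1 = (-0.5477, -0.7303, -0.1826, -0.3651).
e_1·c_2 = (-0.5477)·(-3) + (-0.7303)·(-2) + (-0.1826)·(-2) + (-0.3651)·(-1) = 3.8341.
u_2 = c_2 − 3.8341·e_1 = (-0.9000, 0.8000, -1.3000, 0.4000).
‖u_2‖ = 1.8166, so e_2 = (-0.4954, 0.4404, -0.7156, 0.2202).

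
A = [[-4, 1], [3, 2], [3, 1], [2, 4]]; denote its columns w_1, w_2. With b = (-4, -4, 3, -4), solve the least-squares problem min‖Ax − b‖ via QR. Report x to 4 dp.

w_1 = (-4, 3, 3, 2); ‖w_1‖ = 6.1644, so e_1 = (-0.6489, 0.4867, 0.4867, 0.3244).
e_1·w_2 = (-0.6489)·1 + 0.4867·2 + 0.4867·1 + 0.3244·4 = 2.1089.
u_2 = w_2 − 2.1089·e_1 = (2.3684, 0.9737, -0.0263, 3.3158).
‖u_2‖ = 4.1896, so e_2 = (0.5653, 0.2324, -0.0063, 0.7914).
Qᵀb = (0.8111, -6.3755).
Back-substitute: x_2 = -6.3755/4.1896 = -1.5217.
x_1 = (0.8111 − 2.1089·(-1.5217))/6.1644 = 0.6522.

x = (0.6522, -1.5217)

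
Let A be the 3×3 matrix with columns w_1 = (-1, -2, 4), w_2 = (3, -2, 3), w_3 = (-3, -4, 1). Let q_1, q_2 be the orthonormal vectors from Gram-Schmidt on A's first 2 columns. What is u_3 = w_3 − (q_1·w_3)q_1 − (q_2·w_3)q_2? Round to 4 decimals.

u_3 = (-0.3959, -2.9693, -1.5836)

q_1 = w_1/‖w_1‖ = (-1, -2, 4)/4.5826 = (-0.2182, -0.4364, 0.8729).
r_{12} = q_1·w_2 = 2.8368.
u_2 = w_2 − 2.8368·q_1 = (3.6190, -0.7619, 0.5238).
‖u_2‖ = 3.7353, so q_2 = (0.9689, -0.2040, 0.1402).
r_{13} = q_1·w_3 = 3.2733; r_{23} = q_2·w_3 = -1.9505.
u_3 = w_3 − 3.2733·q_1 + 1.9505·q_2 = (-0.3959, -2.9693, -1.5836).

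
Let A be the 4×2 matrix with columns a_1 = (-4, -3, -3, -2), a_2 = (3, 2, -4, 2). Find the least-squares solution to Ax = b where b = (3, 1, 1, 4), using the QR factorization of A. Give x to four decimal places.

q_1 = a_1/‖a_1‖ = (-4, -3, -3, -2)/6.1644 = (-0.6489, -0.4867, -0.4867, -0.3244).
r_{12} = q_1·a_2 = -1.6222.
u_2 = a_2 + 1.6222·q_1 = (1.9474, 1.2105, -4.7895, 1.4737).
‖u_2‖ = 5.5108, so q_2 = (0.3534, 0.2197, -0.8691, 0.2674).
Qᵀb = (-4.2178, 1.4804).
Back-substitute: x_2 = 1.4804/5.5108 = 0.2686.
x_1 = (-4.2178 + 1.6222·0.2686)/6.1644 = -0.6135.

x = (-0.6135, 0.2686)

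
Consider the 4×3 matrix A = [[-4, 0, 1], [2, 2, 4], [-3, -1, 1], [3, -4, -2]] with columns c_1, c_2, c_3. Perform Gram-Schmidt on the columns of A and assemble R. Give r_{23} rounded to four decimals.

r_{23} = 3.1799

c_1 = (-4, 2, -3, 3); ‖c_1‖ = 6.1644, so q_1 = (-0.6489, 0.3244, -0.4867, 0.4867).
q_1·c_2 = (-0.6489)·0 + 0.3244·2 + (-0.4867)·(-1) + 0.4867·(-4) = -0.8111.
u_2 = c_2 + 0.8111·q_1 = (-0.5263, 2.2632, -1.3947, -3.6053).
‖u_2‖ = 4.5102, so q_2 = (-0.1167, 0.5018, -0.3092, -0.7994).
r_{23} = q_2·c_3 = 3.1799.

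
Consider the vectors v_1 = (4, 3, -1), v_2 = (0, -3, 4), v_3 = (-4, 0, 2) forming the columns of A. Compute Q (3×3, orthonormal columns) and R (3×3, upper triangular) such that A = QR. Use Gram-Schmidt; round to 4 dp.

e_1 = v_1/‖v_1‖ = (4, 3, -1)/5.0990 = (0.7845, 0.5883, -0.1961).
r_{12} = e_1·v_2 = -2.5495.
u_2 = v_2 + 2.5495·e_1 = (2.0000, -1.5000, 3.5000).
‖u_2‖ = 4.3012, so e_2 = (0.4650, -0.3487, 0.8137).
r_{13} = e_1·v_3 = -3.5301; r_{23} = e_2·v_3 = -0.2325.
u_3 = v_3 + 3.5301·e_1 + 0.2325·e_2 = (-1.1227, 1.9958, 1.4969).
‖u_3‖ = 2.7358, so e_3 = (-0.4104, 0.7295, 0.5472).

Q = [[0.7845, 0.4650, -0.4104], [0.5883, -0.3487, 0.7295], [-0.1961, 0.8137, 0.5472]], R = [[5.0990, -2.5495, -3.5301], [0.0000, 4.3012, -0.2325], [0.0000, 0.0000, 2.7358]]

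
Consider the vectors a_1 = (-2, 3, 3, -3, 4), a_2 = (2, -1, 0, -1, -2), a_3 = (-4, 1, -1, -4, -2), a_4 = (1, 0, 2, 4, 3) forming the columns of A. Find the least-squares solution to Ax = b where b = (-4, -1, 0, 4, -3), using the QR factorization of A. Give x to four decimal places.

e_1 = a_1/‖a_1‖ = (-2, 3, 3, -3, 4)/6.8557 = (-0.2917, 0.4376, 0.4376, -0.4376, 0.5835).
r_{12} = e_1·a_2 = -1.7504.
u_2 = a_2 + 1.7504·e_1 = (1.4894, -0.2340, 0.7660, -1.7660, -0.9787).
‖u_2‖ = 2.6337, so e_2 = (0.5655, -0.0889, 0.2908, -0.6705, -0.3716).
r_{13} = e_1·a_3 = 1.7504; r_{23} = e_2·a_3 = 0.7836.
u_3 = a_3 − 1.7504·e_1 − 0.7836·e_2 = (-3.9325, 0.3037, -1.9939, -2.7086, -2.7301).
‖u_3‖ = 5.8585, so e_3 = (-0.6712, 0.0518, -0.3403, -0.4623, -0.4660).
r_{14} = e_1·a_4 = 0.5835; r_{24} = e_2·a_4 = -2.6498; r_{34} = e_3·a_4 = -4.5993.
u_4 = a_4 − 0.5835·e_1 + 2.6498·e_2 + 4.5993·e_3 = (-0.4185, -0.2524, 0.9500, 0.3521, -0.4684).
‖u_4‖ = 1.2185, so e_4 = (-0.3435, -0.2071, 0.7797, 0.2890, -0.3844).
Qᵀb = (-2.7714, -3.7404, 2.1818, 3.8901).
Back-substitute: x_4 = 3.8901/1.2185 = 3.1924.
x_3 = (2.1818 + 4.5993·3.1924)/5.8585 = 2.8787.
x_2 = (-3.7404 − 0.7836·2.8787 + 2.6498·3.1924)/2.6337 = 0.9352.
x_1 = (-2.7714 + 1.7504·0.9352 − 1.7504·2.8787 − 0.5835·3.1924)/6.8557 = -1.1721.

x = (-1.1721, 0.9352, 2.8787, 3.1924)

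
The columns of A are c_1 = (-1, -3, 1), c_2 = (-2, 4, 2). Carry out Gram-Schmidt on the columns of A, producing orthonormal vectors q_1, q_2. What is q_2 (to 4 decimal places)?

q_1 = c_1/‖c_1‖ = (-1, -3, 1)/3.3166 = (-0.3015, -0.9045, 0.3015).
r_{12} = q_1·c_2 = -2.4121.
u_2 = c_2 + 2.4121·q_1 = (-2.7273, 1.8182, 2.7273).
‖u_2‖ = 4.2640, so q_2 = (-0.6396, 0.4264, 0.6396).

q_2 = (-0.6396, 0.4264, 0.6396)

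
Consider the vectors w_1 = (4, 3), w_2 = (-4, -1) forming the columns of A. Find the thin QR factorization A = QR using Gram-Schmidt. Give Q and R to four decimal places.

Q = [[0.8000, -0.6000], [0.6000, 0.8000]], R = [[5.0000, -3.8000], [0.0000, 1.6000]]

w_1 = (4, 3); ‖w_1‖ = 5.0000, so q_1 = (0.8000, 0.6000).
q_1·w_2 = 0.8000·(-4) + 0.6000·(-1) = -3.8000.
u_2 = w_2 + 3.8000·q_1 = (-0.9600, 1.2800).
‖u_2‖ = 1.6000, so q_2 = (-0.6000, 0.8000).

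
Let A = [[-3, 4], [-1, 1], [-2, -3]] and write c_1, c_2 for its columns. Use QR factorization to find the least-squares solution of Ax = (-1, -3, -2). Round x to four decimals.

c_1 = (-3, -1, -2); ‖c_1‖ = 3.7417, so q_1 = (-0.8018, -0.2673, -0.5345).
q_1·c_2 = (-0.8018)·4 + (-0.2673)·1 + (-0.5345)·(-3) = -1.8708.
u_2 = c_2 + 1.8708·q_1 = (2.5000, 0.5000, -4.0000).
‖u_2‖ = 4.7434, so q_2 = (0.5270, 0.1054, -0.8433).
Qᵀb = (2.6726, 0.8433).
Back-substitute: x_2 = 0.8433/4.7434 = 0.1778.
x_1 = (2.6726 + 1.8708·0.1778)/3.7417 = 0.8032.

x = (0.8032, 0.1778)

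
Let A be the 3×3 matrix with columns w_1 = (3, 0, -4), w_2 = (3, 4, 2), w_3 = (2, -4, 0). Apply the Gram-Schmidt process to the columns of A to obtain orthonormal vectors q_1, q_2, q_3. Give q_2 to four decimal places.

q_2 = (0.5352, 0.7433, 0.4014)

w_1 = (3, 0, -4); ‖w_1‖ = 5.0000, so q_1 = (0.6000, 0.0000, -0.8000).
q_1·w_2 = 0.6000·3 + 0.0000·4 + (-0.8000)·2 = 0.2000.
u_2 = w_2 − 0.2000·q_1 = (2.8800, 4.0000, 2.1600).
‖u_2‖ = 5.3814, so q_2 = (0.5352, 0.7433, 0.4014).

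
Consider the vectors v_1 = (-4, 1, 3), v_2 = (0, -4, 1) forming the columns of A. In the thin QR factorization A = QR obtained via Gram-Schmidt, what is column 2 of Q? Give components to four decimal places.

q_2 = (-0.0374, -0.9619, 0.2708)

v_1 = (-4, 1, 3); ‖v_1‖ = 5.0990, so q_1 = (-0.7845, 0.1961, 0.5883).
q_1·v_2 = (-0.7845)·0 + 0.1961·(-4) + 0.5883·1 = -0.1961.
u_2 = v_2 + 0.1961·q_1 = (-0.1538, -3.9615, 1.1154).
‖u_2‖ = 4.1184, so q_2 = (-0.0374, -0.9619, 0.2708).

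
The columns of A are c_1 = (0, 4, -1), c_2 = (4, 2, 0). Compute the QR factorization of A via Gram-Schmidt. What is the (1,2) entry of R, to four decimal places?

r_{12} = 1.9403

q_1 = c_1/‖c_1‖ = (0, 4, -1)/4.1231 = (0.0000, 0.9701, -0.2425).
r_{12} = q_1·c_2 = 1.9403.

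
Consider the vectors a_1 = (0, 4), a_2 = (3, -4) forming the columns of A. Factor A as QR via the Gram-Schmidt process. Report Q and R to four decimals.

q_1 = a_1/‖a_1‖ = (0, 4)/4.0000 = (0.0000, 1.0000).
r_{12} = q_1·a_2 = -4.0000.
u_2 = a_2 + 4.0000·q_1 = (3.0000, 0.0000).
‖u_2‖ = 3.0000, so q_2 = (1.0000, 0.0000).

Q = [[0.0000, 1.0000], [1.0000, 0.0000]], R = [[4.0000, -4.0000], [0.0000, 3.0000]]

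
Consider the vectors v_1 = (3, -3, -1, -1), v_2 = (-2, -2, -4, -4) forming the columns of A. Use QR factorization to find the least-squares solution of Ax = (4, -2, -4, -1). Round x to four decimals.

q_1 = v_1/‖v_1‖ = (3, -3, -1, -1)/4.4721 = (0.6708, -0.6708, -0.2236, -0.2236).
r_{12} = q_1·v_2 = 1.7889.
u_2 = v_2 − 1.7889·q_1 = (-3.2000, -0.8000, -3.6000, -3.6000).
‖u_2‖ = 6.0663, so q_2 = (-0.5275, -0.1319, -0.5934, -0.5934).
Qᵀb = (5.1430, 1.1209).
Back-substitute: x_2 = 1.1209/6.0663 = 0.1848.
x_1 = (5.1430 − 1.7889·0.1848)/4.4721 = 1.0761.

x = (1.0761, 0.1848)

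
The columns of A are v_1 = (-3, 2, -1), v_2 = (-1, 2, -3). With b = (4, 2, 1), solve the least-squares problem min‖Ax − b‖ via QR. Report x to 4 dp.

q_1 = v_1/‖v_1‖ = (-3, 2, -1)/3.7417 = (-0.8018, 0.5345, -0.2673).
r_{12} = q_1·v_2 = 2.6726.
u_2 = v_2 − 2.6726·q_1 = (1.1429, 0.5714, -2.2857).
‖u_2‖ = 2.6186, so q_2 = (0.4364, 0.2182, -0.8729).
Qᵀb = (-2.4054, 1.3093).
Back-substitute: x_2 = 1.3093/2.6186 = 0.5000.
x_1 = (-2.4054 − 2.6726·0.5000)/3.7417 = -1.0000.

x = (-1.0000, 0.5000)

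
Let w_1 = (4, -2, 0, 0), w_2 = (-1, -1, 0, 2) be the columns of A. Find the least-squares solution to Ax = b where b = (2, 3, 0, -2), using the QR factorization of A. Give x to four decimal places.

x = (-0.0517, -1.5172)

q_1 = w_1/‖w_1‖ = (4, -2, 0, 0)/4.4721 = (0.8944, -0.4472, 0.0000, 0.0000).
r_{12} = q_1·w_2 = -0.4472.
u_2 = w_2 + 0.4472·q_1 = (-0.6000, -1.2000, 0.0000, 2.0000).
‖u_2‖ = 2.4083, so q_2 = (-0.2491, -0.4983, 0.0000, 0.8305).
Qᵀb = (0.4472, -3.6540).
Back-substitute: x_2 = -3.6540/2.4083 = -1.5172.
x_1 = (0.4472 + 0.4472·(-1.5172))/4.4721 = -0.0517.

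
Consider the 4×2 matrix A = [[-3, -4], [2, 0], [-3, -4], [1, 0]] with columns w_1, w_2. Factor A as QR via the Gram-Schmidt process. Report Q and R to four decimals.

q_1 = w_1/‖w_1‖ = (-3, 2, -3, 1)/4.7958 = (-0.6255, 0.4170, -0.6255, 0.2085).
r_{12} = q_1·w_2 = 5.0043.
u_2 = w_2 − 5.0043·q_1 = (-0.8696, -2.0870, -0.8696, -1.0435).
‖u_2‖ = 2.6375, so q_2 = (-0.3297, -0.7913, -0.3297, -0.3956).

Q = [[-0.6255, -0.3297], [0.4170, -0.7913], [-0.6255, -0.3297], [0.2085, -0.3956]], R = [[4.7958, 5.0043], [0.0000, 2.6375]]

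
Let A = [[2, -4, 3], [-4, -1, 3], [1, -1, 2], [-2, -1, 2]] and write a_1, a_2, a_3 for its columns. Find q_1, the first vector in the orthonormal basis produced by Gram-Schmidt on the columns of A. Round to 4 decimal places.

q_1 = (0.4000, -0.8000, 0.2000, -0.4000)

a_1 = (2, -4, 1, -2); ‖a_1‖ = 5.0000, so q_1 = (0.4000, -0.8000, 0.2000, -0.4000).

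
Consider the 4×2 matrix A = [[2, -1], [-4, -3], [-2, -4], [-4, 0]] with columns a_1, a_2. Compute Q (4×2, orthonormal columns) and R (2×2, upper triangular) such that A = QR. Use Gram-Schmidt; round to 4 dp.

Q = [[0.3162, -0.4491], [-0.6325, -0.2836], [-0.3162, -0.7327], [-0.6325, 0.4254]], R = [[6.3246, 2.8460], [0.0000, 4.2308]]

e_1 = a_1/‖a_1‖ = (2, -4, -2, -4)/6.3246 = (0.3162, -0.6325, -0.3162, -0.6325).
r_{12} = e_1·a_2 = 2.8460.
u_2 = a_2 − 2.8460·e_1 = (-1.9000, -1.2000, -3.1000, 1.8000).
‖u_2‖ = 4.2308, so e_2 = (-0.4491, -0.2836, -0.7327, 0.4254).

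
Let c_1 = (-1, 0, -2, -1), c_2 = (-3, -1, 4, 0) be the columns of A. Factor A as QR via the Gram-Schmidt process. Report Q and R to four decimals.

Q = [[-0.4082, -0.8204], [0.0000, -0.2140], [-0.8165, 0.4994], [-0.4082, -0.1783]], R = [[2.4495, -2.0412], [0.0000, 4.6726]]

c_1 = (-1, 0, -2, -1); ‖c_1‖ = 2.4495, so e_1 = (-0.4082, 0.0000, -0.8165, -0.4082).
e_1·c_2 = (-0.4082)·(-3) + 0.0000·(-1) + (-0.8165)·4 + (-0.4082)·0 = -2.0412.
u_2 = c_2 + 2.0412·e_1 = (-3.8333, -1.0000, 2.3333, -0.8333).
‖u_2‖ = 4.6726, so e_2 = (-0.8204, -0.2140, 0.4994, -0.1783).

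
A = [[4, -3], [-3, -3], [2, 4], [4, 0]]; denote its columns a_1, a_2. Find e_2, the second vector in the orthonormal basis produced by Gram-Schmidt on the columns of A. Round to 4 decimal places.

e_2 = (-0.5956, -0.4611, 0.6532, -0.0769)

a_1 = (4, -3, 2, 4); ‖a_1‖ = 6.7082, so e_1 = (0.5963, -0.4472, 0.2981, 0.5963).
e_1·a_2 = 0.5963·(-3) + (-0.4472)·(-3) + 0.2981·4 + 0.5963·0 = 0.7454.
u_2 = a_2 − 0.7454·e_1 = (-3.4444, -2.6667, 3.7778, -0.4444).
‖u_2‖ = 5.7831, so e_2 = (-0.5956, -0.4611, 0.6532, -0.0769).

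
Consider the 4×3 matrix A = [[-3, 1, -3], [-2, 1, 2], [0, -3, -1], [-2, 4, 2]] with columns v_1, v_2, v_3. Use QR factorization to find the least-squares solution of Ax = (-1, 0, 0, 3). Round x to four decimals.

v_1 = (-3, -2, 0, -2); ‖v_1‖ = 4.1231, so q_1 = (-0.7276, -0.4851, 0.0000, -0.4851).
q_1·v_2 = (-0.7276)·1 + (-0.4851)·1 + 0.0000·(-3) + (-0.4851)·4 = -3.1530.
u_2 = v_2 + 3.1530·q_1 = (-1.2941, -0.5294, -3.0000, 2.4706).
‖u_2‖ = 4.1302, so q_2 = (-0.3133, -0.1282, -0.7264, 0.5982).
q_1·v_3 = (-0.7276)·(-3) + (-0.4851)·2 + 0.0000·(-1) + (-0.4851)·2 = 0.2425; q_2·v_3 = (-0.3133)·(-3) + (-0.1282)·2 + (-0.7264)·(-1) + 0.5982·2 = 2.6063.
u_3 = v_3 − 0.2425·q_1 − 2.6063·q_2 = (-2.0069, 2.4517, 0.8931, 0.5586).
‖u_3‖ = 3.3389, so q_3 = (-0.6011, 0.7343, 0.2675, 0.1673).
Qᵀb = (-0.7276, 2.1078, 1.1030).
Back-substitute: x_3 = 1.1030/3.3389 = 0.3303.
x_2 = (2.1078 − 2.6063·0.3303)/4.1302 = 0.3019.
x_1 = (-0.7276 + 3.1530·0.3019 − 0.2425·0.3303)/4.1231 = 0.0350.

x = (0.0350, 0.3019, 0.3303)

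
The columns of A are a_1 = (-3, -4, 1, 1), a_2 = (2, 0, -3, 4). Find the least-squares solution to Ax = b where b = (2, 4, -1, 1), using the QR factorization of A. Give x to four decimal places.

a_1 = (-3, -4, 1, 1); ‖a_1‖ = 5.1962, so e_1 = (-0.5774, -0.7698, 0.1925, 0.1925).
e_1·a_2 = (-0.5774)·2 + (-0.7698)·0 + 0.1925·(-3) + 0.1925·4 = -0.9623.
u_2 = a_2 + 0.9623·e_1 = (1.4444, -0.7407, -2.8148, 4.1852).
‖u_2‖ = 5.2985, so e_2 = (0.2726, -0.1398, -0.5312, 0.7899).
Qᵀb = (-4.2339, 1.3071).
Back-substitute: x_2 = 1.3071/5.2985 = 0.2467.
x_1 = (-4.2339 + 0.9623·0.2467)/5.1962 = -0.7691.

x = (-0.7691, 0.2467)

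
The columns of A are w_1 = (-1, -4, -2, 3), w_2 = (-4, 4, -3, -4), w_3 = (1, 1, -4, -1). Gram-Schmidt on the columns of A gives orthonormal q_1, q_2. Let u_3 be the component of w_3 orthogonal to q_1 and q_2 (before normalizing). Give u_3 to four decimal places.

w_1 = (-1, -4, -2, 3); ‖w_1‖ = 5.4772, so q_1 = (-0.1826, -0.7303, -0.3651, 0.5477).
q_1·w_2 = (-0.1826)·(-4) + (-0.7303)·4 + (-0.3651)·(-3) + 0.5477·(-4) = -3.2863.
u_2 = w_2 + 3.2863·q_1 = (-4.6000, 1.6000, -4.2000, -2.2000).
‖u_2‖ = 6.7971, so q_2 = (-0.6768, 0.2354, -0.6179, -0.3237).
q_1·w_3 = (-0.1826)·1 + (-0.7303)·1 + (-0.3651)·(-4) + 0.5477·(-1) = 0.0000; q_2·w_3 = (-0.6768)·1 + 0.2354·1 + (-0.6179)·(-4) + (-0.3237)·(-1) = 2.3540.
u_3 = w_3 + 0.0000·q_1 − 2.3540·q_2 = (2.5931, 0.4459, -2.5455, -0.2381).

u_3 = (2.5931, 0.4459, -2.5455, -0.2381)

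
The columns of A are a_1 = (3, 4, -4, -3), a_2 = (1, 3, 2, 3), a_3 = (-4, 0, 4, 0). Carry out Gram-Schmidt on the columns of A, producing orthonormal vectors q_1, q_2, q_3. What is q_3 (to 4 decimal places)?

q_1 = a_1/‖a_1‖ = (3, 4, -4, -3)/7.0711 = (0.4243, 0.5657, -0.5657, -0.4243).
r_{12} = q_1·a_2 = -0.2828.
u_2 = a_2 + 0.2828·q_1 = (1.1200, 3.1600, 1.8400, 2.8800).
‖u_2‖ = 4.7875, so q_2 = (0.2339, 0.6601, 0.3843, 0.6016).
r_{13} = q_1·a_3 = -3.9598; r_{23} = q_2·a_3 = 0.6016.
u_3 = a_3 + 3.9598·q_1 − 0.6016·q_2 = (-2.4607, 1.8429, 1.5288, -2.0419).
‖u_3‖ = 3.9948, so q_3 = (-0.6160, 0.4613, 0.3827, -0.5111).

q_3 = (-0.6160, 0.4613, 0.3827, -0.5111)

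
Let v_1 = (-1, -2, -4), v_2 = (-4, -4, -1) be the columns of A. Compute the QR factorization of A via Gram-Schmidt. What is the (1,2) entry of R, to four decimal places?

r_{12} = 3.4915

v_1 = (-1, -2, -4); ‖v_1‖ = 4.5826, so q_1 = (-0.2182, -0.4364, -0.8729).
r_{12} = q_1·v_2 = 3.4915.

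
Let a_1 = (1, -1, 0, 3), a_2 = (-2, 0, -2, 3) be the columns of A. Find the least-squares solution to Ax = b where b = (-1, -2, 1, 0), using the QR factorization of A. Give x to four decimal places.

a_1 = (1, -1, 0, 3); ‖a_1‖ = 3.3166, so q_1 = (0.3015, -0.3015, 0.0000, 0.9045).
q_1·a_2 = 0.3015·(-2) + (-0.3015)·0 + 0.0000·(-2) + 0.9045·3 = 2.1106.
u_2 = a_2 − 2.1106·q_1 = (-2.6364, 0.6364, -2.0000, 1.0909).
‖u_2‖ = 3.5420, so q_2 = (-0.7443, 0.1797, -0.5647, 0.3080).
Qᵀb = (0.3015, -0.1797).
Back-substitute: x_2 = -0.1797/3.5420 = -0.0507.
x_1 = (0.3015 − 2.1106·(-0.0507))/3.3166 = 0.1232.

x = (0.1232, -0.0507)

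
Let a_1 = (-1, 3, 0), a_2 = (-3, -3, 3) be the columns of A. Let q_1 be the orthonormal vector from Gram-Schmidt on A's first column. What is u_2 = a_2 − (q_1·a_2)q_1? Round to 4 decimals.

a_1 = (-1, 3, 0); ‖a_1‖ = 3.1623, so q_1 = (-0.3162, 0.9487, 0.0000).
q_1·a_2 = (-0.3162)·(-3) + 0.9487·(-3) + 0.0000·3 = -1.8974.
u_2 = a_2 + 1.8974·q_1 = (-3.6000, -1.2000, 3.0000).

u_2 = (-3.6000, -1.2000, 3.0000)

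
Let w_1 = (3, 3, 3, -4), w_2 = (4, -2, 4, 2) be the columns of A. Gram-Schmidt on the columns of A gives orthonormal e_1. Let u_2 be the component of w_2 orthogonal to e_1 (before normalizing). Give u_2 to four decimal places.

u_2 = (3.3023, -2.6977, 3.3023, 2.9302)

w_1 = (3, 3, 3, -4); ‖w_1‖ = 6.5574, so e_1 = (0.4575, 0.4575, 0.4575, -0.6100).
e_1·w_2 = 0.4575·4 + 0.4575·(-2) + 0.4575·4 + (-0.6100)·2 = 1.5250.
u_2 = w_2 − 1.5250·e_1 = (3.3023, -2.6977, 3.3023, 2.9302).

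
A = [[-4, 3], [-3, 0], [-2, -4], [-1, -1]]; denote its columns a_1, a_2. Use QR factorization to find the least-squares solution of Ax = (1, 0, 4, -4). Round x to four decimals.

x = (-0.3048, -0.3813)

a_1 = (-4, -3, -2, -1); ‖a_1‖ = 5.4772, so q_1 = (-0.7303, -0.5477, -0.3651, -0.1826).
q_1·a_2 = (-0.7303)·3 + (-0.5477)·0 + (-0.3651)·(-4) + (-0.1826)·(-1) = -0.5477.
u_2 = a_2 + 0.5477·q_1 = (2.6000, -0.3000, -4.2000, -1.1000).
‖u_2‖ = 5.0695, so q_2 = (0.5129, -0.0592, -0.8285, -0.2170).
Qᵀb = (-1.4606, -1.9331).
Back-substitute: x_2 = -1.9331/5.0695 = -0.3813.
x_1 = (-1.4606 + 0.5477·(-0.3813))/5.4772 = -0.3048.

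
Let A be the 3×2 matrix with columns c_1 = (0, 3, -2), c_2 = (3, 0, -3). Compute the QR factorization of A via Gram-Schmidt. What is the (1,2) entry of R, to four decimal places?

e_1 = c_1/‖c_1‖ = (0, 3, -2)/3.6056 = (0.0000, 0.8321, -0.5547).
r_{12} = e_1·c_2 = 1.6641.

r_{12} = 1.6641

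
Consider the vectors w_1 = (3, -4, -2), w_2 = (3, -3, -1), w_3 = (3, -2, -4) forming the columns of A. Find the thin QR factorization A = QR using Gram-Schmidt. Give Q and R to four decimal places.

Q = [[0.5571, 0.7126, 0.4264], [-0.7428, 0.1980, 0.6396], [-0.3714, 0.6730, -0.6396]], R = [[5.3852, 4.2710, 4.6424], [0.0000, 0.8710, -0.9502], [0.0000, 0.0000, 2.5584]]

w_1 = (3, -4, -2); ‖w_1‖ = 5.3852, so q_1 = (0.5571, -0.7428, -0.3714).
q_1·w_2 = 0.5571·3 + (-0.7428)·(-3) + (-0.3714)·(-1) = 4.2710.
u_2 = w_2 − 4.2710·q_1 = (0.6207, 0.1724, 0.5862).
‖u_2‖ = 0.8710, so q_2 = (0.7126, 0.1980, 0.6730).
q_1·w_3 = 0.5571·3 + (-0.7428)·(-2) + (-0.3714)·(-4) = 4.6424; q_2·w_3 = 0.7126·3 + 0.1980·(-2) + 0.6730·(-4) = -0.9502.
u_3 = w_3 − 4.6424·q_1 + 0.9502·q_2 = (1.0909, 1.6364, -1.6364).
‖u_3‖ = 2.5584, so q_3 = (0.4264, 0.6396, -0.6396).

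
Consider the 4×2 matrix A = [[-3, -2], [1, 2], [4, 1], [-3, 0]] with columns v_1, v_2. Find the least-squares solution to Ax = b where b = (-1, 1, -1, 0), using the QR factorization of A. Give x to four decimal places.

v_1 = (-3, 1, 4, -3); ‖v_1‖ = 5.9161, so e_1 = (-0.5071, 0.1690, 0.6761, -0.5071).
e_1·v_2 = (-0.5071)·(-2) + 0.1690·2 + 0.6761·1 + (-0.5071)·0 = 2.0284.
u_2 = v_2 − 2.0284·e_1 = (-0.9714, 1.6571, -0.3714, 1.0286).
‖u_2‖ = 2.2104, so e_2 = (-0.4395, 0.7497, -0.1680, 0.4653).
Qᵀb = (0.0000, 1.3572).
Back-substitute: x_2 = 1.3572/2.2104 = 0.6140.
x_1 = (0.0000 − 2.0284·0.6140)/5.9161 = -0.2105.

x = (-0.2105, 0.6140)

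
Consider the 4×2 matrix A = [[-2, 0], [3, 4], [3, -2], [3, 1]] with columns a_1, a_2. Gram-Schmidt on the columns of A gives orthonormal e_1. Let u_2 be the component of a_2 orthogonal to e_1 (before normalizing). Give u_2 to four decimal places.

a_1 = (-2, 3, 3, 3); ‖a_1‖ = 5.5678, so e_1 = (-0.3592, 0.5388, 0.5388, 0.5388).
e_1·a_2 = (-0.3592)·0 + 0.5388·4 + 0.5388·(-2) + 0.5388·1 = 1.6164.
u_2 = a_2 − 1.6164·e_1 = (0.5806, 3.1290, -2.8710, 0.1290).

u_2 = (0.5806, 3.1290, -2.8710, 0.1290)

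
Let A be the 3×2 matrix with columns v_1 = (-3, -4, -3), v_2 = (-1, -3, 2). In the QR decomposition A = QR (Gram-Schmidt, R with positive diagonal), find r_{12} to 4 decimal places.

r_{12} = 1.5435

v_1 = (-3, -4, -3); ‖v_1‖ = 5.8310, so q_1 = (-0.5145, -0.6860, -0.5145).
r_{12} = q_1·v_2 = 1.5435.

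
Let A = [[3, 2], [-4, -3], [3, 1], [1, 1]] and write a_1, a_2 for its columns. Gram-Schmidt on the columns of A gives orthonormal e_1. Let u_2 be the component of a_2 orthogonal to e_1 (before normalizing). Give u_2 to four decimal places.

u_2 = (0.1143, -0.4857, -0.8857, 0.3714)

a_1 = (3, -4, 3, 1); ‖a_1‖ = 5.9161, so e_1 = (0.5071, -0.6761, 0.5071, 0.1690).
e_1·a_2 = 0.5071·2 + (-0.6761)·(-3) + 0.5071·1 + 0.1690·1 = 3.7187.
u_2 = a_2 − 3.7187·e_1 = (0.1143, -0.4857, -0.8857, 0.3714).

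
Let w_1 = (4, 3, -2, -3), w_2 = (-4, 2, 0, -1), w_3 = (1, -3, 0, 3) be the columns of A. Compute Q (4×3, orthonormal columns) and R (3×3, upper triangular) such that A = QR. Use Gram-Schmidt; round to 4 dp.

w_1 = (4, 3, -2, -3); ‖w_1‖ = 6.1644, so e_1 = (0.6489, 0.4867, -0.3244, -0.4867).
e_1·w_2 = 0.6489·(-4) + 0.4867·2 + (-0.3244)·0 + (-0.4867)·(-1) = -1.1355.
u_2 = w_2 + 1.1355·e_1 = (-3.2632, 2.5526, -0.3684, -1.5526).
‖u_2‖ = 4.4397, so e_2 = (-0.7350, 0.5750, -0.0830, -0.3497).
e_1·w_3 = 0.6489·1 + 0.4867·(-3) + (-0.3244)·0 + (-0.4867)·3 = -2.2711; e_2·w_3 = (-0.7350)·1 + 0.5750·(-3) + (-0.0830)·0 + (-0.3497)·3 = -3.5090.
u_3 = w_3 + 2.2711·e_1 + 3.5090·e_2 = (-0.1055, 0.1228, -1.0280, 0.6676).
‖u_3‖ = 1.2364, so e_3 = (-0.0853, 0.0993, -0.8315, 0.5399).

Q = [[0.6489, -0.7350, -0.0853], [0.4867, 0.5750, 0.0993], [-0.3244, -0.0830, -0.8315], [-0.4867, -0.3497, 0.5399]], R = [[6.1644, -1.1355, -2.2711], [0.0000, 4.4397, -3.5090], [0.0000, 0.0000, 1.2364]]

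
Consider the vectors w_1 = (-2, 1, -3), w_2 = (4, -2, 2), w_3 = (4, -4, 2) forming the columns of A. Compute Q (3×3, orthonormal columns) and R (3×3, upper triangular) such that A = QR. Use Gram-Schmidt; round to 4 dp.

e_1 = w_1/‖w_1‖ = (-2, 1, -3)/3.7417 = (-0.5345, 0.2673, -0.8018).
r_{12} = e_1·w_2 = -4.2762.
u_2 = w_2 + 4.2762·e_1 = (1.7143, -0.8571, -1.4286).
‖u_2‖ = 2.3905, so e_2 = (0.7171, -0.3586, -0.5976).
r_{13} = e_1·w_3 = -4.8107; r_{23} = e_2·w_3 = 3.1076.
u_3 = w_3 + 4.8107·e_1 − 3.1076·e_2 = (-0.8000, -1.6000, 0.0000).
‖u_3‖ = 1.7889, so e_3 = (-0.4472, -0.8944, 0.0000).

Q = [[-0.5345, 0.7171, -0.4472], [0.2673, -0.3586, -0.8944], [-0.8018, -0.5976, 0.0000]], R = [[3.7417, -4.2762, -4.8107], [0.0000, 2.3905, 3.1076], [0.0000, 0.0000, 1.7889]]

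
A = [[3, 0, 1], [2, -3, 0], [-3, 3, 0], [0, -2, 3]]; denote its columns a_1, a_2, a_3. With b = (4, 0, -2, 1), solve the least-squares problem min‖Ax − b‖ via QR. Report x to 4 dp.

q_1 = a_1/‖a_1‖ = (3, 2, -3, 0)/4.6904 = (0.6396, 0.4264, -0.6396, 0.0000).
r_{12} = q_1·a_2 = -3.1980.
u_2 = a_2 + 3.1980·q_1 = (2.0455, -1.6364, 0.9545, -2.0000).
‖u_2‖ = 3.4311, so q_2 = (0.5961, -0.4769, 0.2782, -0.5829).
r_{13} = q_1·a_3 = 0.6396; r_{23} = q_2·a_3 = -1.1525.
u_3 = a_3 − 0.6396·q_1 + 1.1525·q_2 = (1.2780, -0.8224, 0.7297, 2.3282).
‖u_3‖ = 2.8745, so q_3 = (0.4446, -0.2861, 0.2539, 0.8100).
Qᵀb = (3.8376, 1.2453, 2.0806).
Back-substitute: x_3 = 2.0806/2.8745 = 0.7238.
x_2 = (1.2453 + 1.1525·0.7238)/3.4311 = 0.6061.
x_1 = (3.8376 + 3.1980·0.6061 − 0.6396·0.7238)/4.6904 = 1.1327.

x = (1.1327, 0.6061, 0.7238)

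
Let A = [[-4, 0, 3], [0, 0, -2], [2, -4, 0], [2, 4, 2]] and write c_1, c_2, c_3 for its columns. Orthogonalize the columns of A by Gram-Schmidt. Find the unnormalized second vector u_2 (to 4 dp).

c_1 = (-4, 0, 2, 2); ‖c_1‖ = 4.8990, so q_1 = (-0.8165, 0.0000, 0.4082, 0.4082).
q_1·c_2 = (-0.8165)·0 + 0.0000·0 + 0.4082·(-4) + 0.4082·4 = 0.0000.
u_2 = c_2 + 0.0000·q_1 = (0.0000, 0.0000, -4.0000, 4.0000).

u_2 = (0.0000, 0.0000, -4.0000, 4.0000)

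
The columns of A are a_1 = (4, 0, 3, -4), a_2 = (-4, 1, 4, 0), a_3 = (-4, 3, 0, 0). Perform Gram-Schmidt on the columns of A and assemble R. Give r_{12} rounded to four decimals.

q_1 = a_1/‖a_1‖ = (4, 0, 3, -4)/6.4031 = (0.6247, 0.0000, 0.4685, -0.6247).
r_{12} = q_1·a_2 = -0.6247.

r_{12} = -0.6247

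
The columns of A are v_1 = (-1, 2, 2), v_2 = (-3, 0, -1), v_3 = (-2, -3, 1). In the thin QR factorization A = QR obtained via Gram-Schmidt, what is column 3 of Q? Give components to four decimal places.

e_3 = (-0.2120, -0.7420, 0.6360)

v_1 = (-1, 2, 2); ‖v_1‖ = 3.0000, so e_1 = (-0.3333, 0.6667, 0.6667).
e_1·v_2 = (-0.3333)·(-3) + 0.6667·0 + 0.6667·(-1) = 0.3333.
u_2 = v_2 − 0.3333·e_1 = (-2.8889, -0.2222, -1.2222).
‖u_2‖ = 3.1447, so e_2 = (-0.9187, -0.0707, -0.3887).
e_1·v_3 = (-0.3333)·(-2) + 0.6667·(-3) + 0.6667·1 = -0.6667; e_2·v_3 = (-0.9187)·(-2) + (-0.0707)·(-3) + (-0.3887)·1 = 1.6607.
u_3 = v_3 + 0.6667·e_1 − 1.6607·e_2 = (-0.6966, -2.4382, 2.0899).
‖u_3‖ = 3.2860, so e_3 = (-0.2120, -0.7420, 0.6360).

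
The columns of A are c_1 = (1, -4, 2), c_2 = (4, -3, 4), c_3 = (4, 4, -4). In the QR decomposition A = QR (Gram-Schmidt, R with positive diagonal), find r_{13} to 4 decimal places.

c_1 = (1, -4, 2); ‖c_1‖ = 4.5826, so q_1 = (0.2182, -0.8729, 0.4364).
r_{13} = q_1·c_3 = -4.3644.

r_{13} = -4.3644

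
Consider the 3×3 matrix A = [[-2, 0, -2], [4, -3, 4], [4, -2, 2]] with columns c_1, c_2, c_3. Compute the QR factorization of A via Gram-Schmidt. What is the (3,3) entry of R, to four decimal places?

e_1 = c_1/‖c_1‖ = (-2, 4, 4)/6.0000 = (-0.3333, 0.6667, 0.6667).
r_{12} = e_1·c_2 = -3.3333.
u_2 = c_2 + 3.3333·e_1 = (-1.1111, -0.7778, 0.2222).
‖u_2‖ = 1.3744, so e_2 = (-0.8085, -0.5659, 0.1617).
r_{13} = e_1·c_3 = 4.6667; r_{23} = e_2·c_3 = -0.3234.
u_3 = c_3 − 4.6667·e_1 + 0.3234·e_2 = (-0.7059, 0.7059, -1.0588).
r_{33} = ‖u_3‖ = 1.4552.

r_{33} = 1.4552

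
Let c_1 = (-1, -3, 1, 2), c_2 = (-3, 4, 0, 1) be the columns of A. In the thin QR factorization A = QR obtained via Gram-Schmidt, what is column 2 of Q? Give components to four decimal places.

q_2 = (-0.7271, 0.5453, 0.0979, 0.4055)

q_1 = c_1/‖c_1‖ = (-1, -3, 1, 2)/3.8730 = (-0.2582, -0.7746, 0.2582, 0.5164).
r_{12} = q_1·c_2 = -1.8074.
u_2 = c_2 + 1.8074·q_1 = (-3.4667, 2.6000, 0.4667, 1.9333).
‖u_2‖ = 4.7679, so q_2 = (-0.7271, 0.5453, 0.0979, 0.4055).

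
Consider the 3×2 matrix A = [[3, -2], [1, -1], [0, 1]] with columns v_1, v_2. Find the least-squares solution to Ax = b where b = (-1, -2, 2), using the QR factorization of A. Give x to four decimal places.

v_1 = (3, 1, 0); ‖v_1‖ = 3.1623, so e_1 = (0.9487, 0.3162, 0.0000).
e_1·v_2 = 0.9487·(-2) + 0.3162·(-1) + 0.0000·1 = -2.2136.
u_2 = v_2 + 2.2136·e_1 = (0.1000, -0.3000, 1.0000).
‖u_2‖ = 1.0488, so e_2 = (0.0953, -0.2860, 0.9535).
Qᵀb = (-1.5811, 2.3837).
Back-substitute: x_2 = 2.3837/1.0488 = 2.2727.
x_1 = (-1.5811 + 2.2136·2.2727)/3.1623 = 1.0909.

x = (1.0909, 2.2727)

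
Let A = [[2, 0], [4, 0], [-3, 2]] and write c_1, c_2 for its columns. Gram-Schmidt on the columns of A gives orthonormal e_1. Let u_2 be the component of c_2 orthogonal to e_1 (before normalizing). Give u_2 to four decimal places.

u_2 = (0.4138, 0.8276, 1.3793)

e_1 = c_1/‖c_1‖ = (2, 4, -3)/5.3852 = (0.3714, 0.7428, -0.5571).
r_{12} = e_1·c_2 = -1.1142.
u_2 = c_2 + 1.1142·e_1 = (0.4138, 0.8276, 1.3793).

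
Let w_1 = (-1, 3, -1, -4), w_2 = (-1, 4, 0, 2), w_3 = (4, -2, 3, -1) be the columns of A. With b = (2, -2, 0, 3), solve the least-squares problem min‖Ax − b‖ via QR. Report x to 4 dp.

x = (-0.7137, 0.0533, 0.1108)

w_1 = (-1, 3, -1, -4); ‖w_1‖ = 5.1962, so q_1 = (-0.1925, 0.5774, -0.1925, -0.7698).
q_1·w_2 = (-0.1925)·(-1) + 0.5774·4 + (-0.1925)·0 + (-0.7698)·2 = 0.9623.
u_2 = w_2 − 0.9623·q_1 = (-0.8148, 3.4444, 0.1852, 2.7407).
‖u_2‖ = 4.4804, so q_2 = (-0.1819, 0.7688, 0.0413, 0.6117).
q_1·w_3 = (-0.1925)·4 + 0.5774·(-2) + (-0.1925)·3 + (-0.7698)·(-1) = -1.7321; q_2·w_3 = (-0.1819)·4 + 0.7688·(-2) + 0.0413·3 + 0.6117·(-1) = -2.7527.
u_3 = w_3 + 1.7321·q_1 + 2.7527·q_2 = (3.1661, 1.1162, 2.7804, -0.6494).
‖u_3‖ = 4.4071, so q_3 = (0.7184, 0.2533, 0.6309, -0.1474).
Qᵀb = (-3.8490, -0.0661, 0.4881).
Back-substitute: x_3 = 0.4881/4.4071 = 0.1108.
x_2 = (-0.0661 + 2.7527·0.1108)/4.4804 = 0.0533.
x_1 = (-3.8490 − 0.9623·0.0533 + 1.7321·0.1108)/5.1962 = -0.7137.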